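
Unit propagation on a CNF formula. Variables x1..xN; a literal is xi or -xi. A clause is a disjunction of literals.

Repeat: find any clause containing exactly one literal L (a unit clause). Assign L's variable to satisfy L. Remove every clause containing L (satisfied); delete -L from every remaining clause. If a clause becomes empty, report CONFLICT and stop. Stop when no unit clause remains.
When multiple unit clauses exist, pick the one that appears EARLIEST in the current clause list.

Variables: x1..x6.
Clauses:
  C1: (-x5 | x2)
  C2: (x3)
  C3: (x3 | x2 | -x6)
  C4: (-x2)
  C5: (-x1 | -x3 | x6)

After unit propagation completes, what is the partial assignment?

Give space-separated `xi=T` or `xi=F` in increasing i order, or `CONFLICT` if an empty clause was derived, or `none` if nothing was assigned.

Answer: x2=F x3=T x5=F

Derivation:
unit clause [3] forces x3=T; simplify:
  drop -3 from [-1, -3, 6] -> [-1, 6]
  satisfied 2 clause(s); 3 remain; assigned so far: [3]
unit clause [-2] forces x2=F; simplify:
  drop 2 from [-5, 2] -> [-5]
  satisfied 1 clause(s); 2 remain; assigned so far: [2, 3]
unit clause [-5] forces x5=F; simplify:
  satisfied 1 clause(s); 1 remain; assigned so far: [2, 3, 5]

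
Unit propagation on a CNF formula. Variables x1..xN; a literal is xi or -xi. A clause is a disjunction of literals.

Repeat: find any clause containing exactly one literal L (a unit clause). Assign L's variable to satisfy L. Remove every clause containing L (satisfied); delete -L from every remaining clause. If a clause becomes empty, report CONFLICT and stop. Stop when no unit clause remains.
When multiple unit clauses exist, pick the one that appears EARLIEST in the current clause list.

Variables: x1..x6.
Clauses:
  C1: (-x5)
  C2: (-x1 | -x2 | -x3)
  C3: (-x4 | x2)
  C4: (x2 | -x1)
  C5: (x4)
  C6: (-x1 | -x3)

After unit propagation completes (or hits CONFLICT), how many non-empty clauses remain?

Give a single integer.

unit clause [-5] forces x5=F; simplify:
  satisfied 1 clause(s); 5 remain; assigned so far: [5]
unit clause [4] forces x4=T; simplify:
  drop -4 from [-4, 2] -> [2]
  satisfied 1 clause(s); 4 remain; assigned so far: [4, 5]
unit clause [2] forces x2=T; simplify:
  drop -2 from [-1, -2, -3] -> [-1, -3]
  satisfied 2 clause(s); 2 remain; assigned so far: [2, 4, 5]

Answer: 2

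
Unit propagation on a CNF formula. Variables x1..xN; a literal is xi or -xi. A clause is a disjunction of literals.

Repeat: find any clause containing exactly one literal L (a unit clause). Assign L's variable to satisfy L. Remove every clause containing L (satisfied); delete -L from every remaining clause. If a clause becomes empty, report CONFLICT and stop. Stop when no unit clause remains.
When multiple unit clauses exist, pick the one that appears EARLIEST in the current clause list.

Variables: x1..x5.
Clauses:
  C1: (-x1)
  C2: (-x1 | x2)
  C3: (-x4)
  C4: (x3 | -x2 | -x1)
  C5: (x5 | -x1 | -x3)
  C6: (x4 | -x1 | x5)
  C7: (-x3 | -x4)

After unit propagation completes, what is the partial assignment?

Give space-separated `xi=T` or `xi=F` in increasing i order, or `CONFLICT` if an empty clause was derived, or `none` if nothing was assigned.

Answer: x1=F x4=F

Derivation:
unit clause [-1] forces x1=F; simplify:
  satisfied 5 clause(s); 2 remain; assigned so far: [1]
unit clause [-4] forces x4=F; simplify:
  satisfied 2 clause(s); 0 remain; assigned so far: [1, 4]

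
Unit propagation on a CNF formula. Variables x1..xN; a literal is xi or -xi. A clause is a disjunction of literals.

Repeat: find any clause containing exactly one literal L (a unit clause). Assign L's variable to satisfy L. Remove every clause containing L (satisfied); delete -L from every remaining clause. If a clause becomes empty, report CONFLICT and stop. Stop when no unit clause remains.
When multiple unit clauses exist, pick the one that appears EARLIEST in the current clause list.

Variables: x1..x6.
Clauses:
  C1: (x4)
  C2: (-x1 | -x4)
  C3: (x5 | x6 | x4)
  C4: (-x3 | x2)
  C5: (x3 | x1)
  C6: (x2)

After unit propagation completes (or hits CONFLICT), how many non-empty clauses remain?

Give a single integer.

Answer: 0

Derivation:
unit clause [4] forces x4=T; simplify:
  drop -4 from [-1, -4] -> [-1]
  satisfied 2 clause(s); 4 remain; assigned so far: [4]
unit clause [-1] forces x1=F; simplify:
  drop 1 from [3, 1] -> [3]
  satisfied 1 clause(s); 3 remain; assigned so far: [1, 4]
unit clause [3] forces x3=T; simplify:
  drop -3 from [-3, 2] -> [2]
  satisfied 1 clause(s); 2 remain; assigned so far: [1, 3, 4]
unit clause [2] forces x2=T; simplify:
  satisfied 2 clause(s); 0 remain; assigned so far: [1, 2, 3, 4]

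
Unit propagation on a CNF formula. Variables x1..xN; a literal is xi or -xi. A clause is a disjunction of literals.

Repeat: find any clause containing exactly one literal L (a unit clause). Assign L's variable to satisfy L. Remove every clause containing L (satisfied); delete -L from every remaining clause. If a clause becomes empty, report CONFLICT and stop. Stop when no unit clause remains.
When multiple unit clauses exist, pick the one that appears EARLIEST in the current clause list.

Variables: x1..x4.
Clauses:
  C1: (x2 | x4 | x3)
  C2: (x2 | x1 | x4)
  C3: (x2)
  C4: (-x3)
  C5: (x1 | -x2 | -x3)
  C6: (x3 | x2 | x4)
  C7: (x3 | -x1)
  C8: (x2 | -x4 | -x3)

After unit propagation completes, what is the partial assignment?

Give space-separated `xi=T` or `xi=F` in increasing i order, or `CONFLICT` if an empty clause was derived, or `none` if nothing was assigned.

Answer: x1=F x2=T x3=F

Derivation:
unit clause [2] forces x2=T; simplify:
  drop -2 from [1, -2, -3] -> [1, -3]
  satisfied 5 clause(s); 3 remain; assigned so far: [2]
unit clause [-3] forces x3=F; simplify:
  drop 3 from [3, -1] -> [-1]
  satisfied 2 clause(s); 1 remain; assigned so far: [2, 3]
unit clause [-1] forces x1=F; simplify:
  satisfied 1 clause(s); 0 remain; assigned so far: [1, 2, 3]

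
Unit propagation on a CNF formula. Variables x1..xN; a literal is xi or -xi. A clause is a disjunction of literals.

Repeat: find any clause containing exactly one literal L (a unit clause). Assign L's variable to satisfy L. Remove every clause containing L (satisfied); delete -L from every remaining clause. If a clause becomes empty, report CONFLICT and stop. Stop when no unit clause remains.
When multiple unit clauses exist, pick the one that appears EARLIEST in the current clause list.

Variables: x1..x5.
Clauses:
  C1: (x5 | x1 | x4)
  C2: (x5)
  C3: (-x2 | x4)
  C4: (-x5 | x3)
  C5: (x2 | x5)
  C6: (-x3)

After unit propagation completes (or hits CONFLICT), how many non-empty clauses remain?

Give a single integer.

Answer: 1

Derivation:
unit clause [5] forces x5=T; simplify:
  drop -5 from [-5, 3] -> [3]
  satisfied 3 clause(s); 3 remain; assigned so far: [5]
unit clause [3] forces x3=T; simplify:
  drop -3 from [-3] -> [] (empty!)
  satisfied 1 clause(s); 2 remain; assigned so far: [3, 5]
CONFLICT (empty clause)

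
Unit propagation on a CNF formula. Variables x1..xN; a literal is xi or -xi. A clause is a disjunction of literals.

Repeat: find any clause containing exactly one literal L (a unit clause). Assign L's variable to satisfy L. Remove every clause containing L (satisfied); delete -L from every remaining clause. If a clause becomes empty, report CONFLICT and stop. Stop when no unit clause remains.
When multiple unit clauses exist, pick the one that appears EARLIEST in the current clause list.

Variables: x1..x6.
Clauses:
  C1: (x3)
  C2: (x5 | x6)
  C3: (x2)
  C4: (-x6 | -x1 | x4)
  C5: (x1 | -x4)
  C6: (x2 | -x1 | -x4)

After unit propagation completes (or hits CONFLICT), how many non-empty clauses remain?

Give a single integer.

Answer: 3

Derivation:
unit clause [3] forces x3=T; simplify:
  satisfied 1 clause(s); 5 remain; assigned so far: [3]
unit clause [2] forces x2=T; simplify:
  satisfied 2 clause(s); 3 remain; assigned so far: [2, 3]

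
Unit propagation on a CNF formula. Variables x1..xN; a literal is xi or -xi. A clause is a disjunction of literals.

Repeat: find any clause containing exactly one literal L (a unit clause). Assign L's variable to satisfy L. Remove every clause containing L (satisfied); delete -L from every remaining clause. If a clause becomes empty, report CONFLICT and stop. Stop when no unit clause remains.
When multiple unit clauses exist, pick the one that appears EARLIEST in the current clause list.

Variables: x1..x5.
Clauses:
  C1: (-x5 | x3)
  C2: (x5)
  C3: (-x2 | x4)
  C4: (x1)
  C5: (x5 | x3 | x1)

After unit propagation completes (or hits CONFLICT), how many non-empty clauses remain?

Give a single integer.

unit clause [5] forces x5=T; simplify:
  drop -5 from [-5, 3] -> [3]
  satisfied 2 clause(s); 3 remain; assigned so far: [5]
unit clause [3] forces x3=T; simplify:
  satisfied 1 clause(s); 2 remain; assigned so far: [3, 5]
unit clause [1] forces x1=T; simplify:
  satisfied 1 clause(s); 1 remain; assigned so far: [1, 3, 5]

Answer: 1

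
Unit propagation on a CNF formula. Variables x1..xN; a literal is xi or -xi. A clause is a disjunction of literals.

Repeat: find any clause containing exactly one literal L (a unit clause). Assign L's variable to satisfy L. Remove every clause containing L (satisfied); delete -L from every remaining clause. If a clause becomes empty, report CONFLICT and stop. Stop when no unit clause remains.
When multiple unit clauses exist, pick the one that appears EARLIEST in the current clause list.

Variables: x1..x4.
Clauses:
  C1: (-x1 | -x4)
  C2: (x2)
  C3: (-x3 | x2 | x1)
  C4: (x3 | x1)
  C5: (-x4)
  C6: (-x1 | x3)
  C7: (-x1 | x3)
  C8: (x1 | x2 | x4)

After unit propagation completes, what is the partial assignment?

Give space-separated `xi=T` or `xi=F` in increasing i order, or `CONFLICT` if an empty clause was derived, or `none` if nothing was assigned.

Answer: x2=T x4=F

Derivation:
unit clause [2] forces x2=T; simplify:
  satisfied 3 clause(s); 5 remain; assigned so far: [2]
unit clause [-4] forces x4=F; simplify:
  satisfied 2 clause(s); 3 remain; assigned so far: [2, 4]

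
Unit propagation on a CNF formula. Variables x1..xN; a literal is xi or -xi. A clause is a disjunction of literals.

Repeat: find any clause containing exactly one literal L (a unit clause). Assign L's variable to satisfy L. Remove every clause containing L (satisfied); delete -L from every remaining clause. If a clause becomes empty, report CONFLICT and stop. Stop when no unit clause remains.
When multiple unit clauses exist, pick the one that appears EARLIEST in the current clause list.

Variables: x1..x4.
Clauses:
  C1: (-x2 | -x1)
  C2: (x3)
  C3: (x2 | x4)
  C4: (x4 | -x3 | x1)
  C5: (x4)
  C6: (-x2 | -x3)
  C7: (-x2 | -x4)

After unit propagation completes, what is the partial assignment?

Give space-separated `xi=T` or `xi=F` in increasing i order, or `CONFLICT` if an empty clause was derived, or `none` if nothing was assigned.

unit clause [3] forces x3=T; simplify:
  drop -3 from [4, -3, 1] -> [4, 1]
  drop -3 from [-2, -3] -> [-2]
  satisfied 1 clause(s); 6 remain; assigned so far: [3]
unit clause [4] forces x4=T; simplify:
  drop -4 from [-2, -4] -> [-2]
  satisfied 3 clause(s); 3 remain; assigned so far: [3, 4]
unit clause [-2] forces x2=F; simplify:
  satisfied 3 clause(s); 0 remain; assigned so far: [2, 3, 4]

Answer: x2=F x3=T x4=T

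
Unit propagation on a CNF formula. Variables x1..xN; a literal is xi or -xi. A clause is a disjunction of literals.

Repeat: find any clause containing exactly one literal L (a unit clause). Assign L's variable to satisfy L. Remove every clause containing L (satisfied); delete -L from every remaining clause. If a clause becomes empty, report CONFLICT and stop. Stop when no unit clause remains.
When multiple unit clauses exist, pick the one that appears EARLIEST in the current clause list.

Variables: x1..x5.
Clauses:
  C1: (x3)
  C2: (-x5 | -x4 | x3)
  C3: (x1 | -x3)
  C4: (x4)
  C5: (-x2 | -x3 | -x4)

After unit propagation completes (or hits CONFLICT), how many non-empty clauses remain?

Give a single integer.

unit clause [3] forces x3=T; simplify:
  drop -3 from [1, -3] -> [1]
  drop -3 from [-2, -3, -4] -> [-2, -4]
  satisfied 2 clause(s); 3 remain; assigned so far: [3]
unit clause [1] forces x1=T; simplify:
  satisfied 1 clause(s); 2 remain; assigned so far: [1, 3]
unit clause [4] forces x4=T; simplify:
  drop -4 from [-2, -4] -> [-2]
  satisfied 1 clause(s); 1 remain; assigned so far: [1, 3, 4]
unit clause [-2] forces x2=F; simplify:
  satisfied 1 clause(s); 0 remain; assigned so far: [1, 2, 3, 4]

Answer: 0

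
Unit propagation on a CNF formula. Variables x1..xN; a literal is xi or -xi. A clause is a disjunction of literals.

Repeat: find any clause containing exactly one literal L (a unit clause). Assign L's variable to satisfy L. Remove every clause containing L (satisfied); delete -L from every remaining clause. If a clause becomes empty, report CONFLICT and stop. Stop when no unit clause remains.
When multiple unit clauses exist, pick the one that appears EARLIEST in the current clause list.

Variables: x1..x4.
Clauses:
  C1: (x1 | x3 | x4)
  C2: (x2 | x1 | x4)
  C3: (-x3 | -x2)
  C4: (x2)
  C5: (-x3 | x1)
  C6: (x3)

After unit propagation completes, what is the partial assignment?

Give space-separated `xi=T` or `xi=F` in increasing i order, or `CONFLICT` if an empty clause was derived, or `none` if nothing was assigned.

Answer: CONFLICT

Derivation:
unit clause [2] forces x2=T; simplify:
  drop -2 from [-3, -2] -> [-3]
  satisfied 2 clause(s); 4 remain; assigned so far: [2]
unit clause [-3] forces x3=F; simplify:
  drop 3 from [1, 3, 4] -> [1, 4]
  drop 3 from [3] -> [] (empty!)
  satisfied 2 clause(s); 2 remain; assigned so far: [2, 3]
CONFLICT (empty clause)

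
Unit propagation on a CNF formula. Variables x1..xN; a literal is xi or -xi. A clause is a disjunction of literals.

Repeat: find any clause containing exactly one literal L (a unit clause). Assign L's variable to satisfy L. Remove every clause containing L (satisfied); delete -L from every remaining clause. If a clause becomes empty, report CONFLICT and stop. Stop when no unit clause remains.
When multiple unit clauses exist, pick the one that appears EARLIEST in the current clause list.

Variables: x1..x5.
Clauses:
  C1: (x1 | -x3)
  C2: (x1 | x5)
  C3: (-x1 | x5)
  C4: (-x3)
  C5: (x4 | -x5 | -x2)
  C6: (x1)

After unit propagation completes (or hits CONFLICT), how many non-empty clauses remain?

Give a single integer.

unit clause [-3] forces x3=F; simplify:
  satisfied 2 clause(s); 4 remain; assigned so far: [3]
unit clause [1] forces x1=T; simplify:
  drop -1 from [-1, 5] -> [5]
  satisfied 2 clause(s); 2 remain; assigned so far: [1, 3]
unit clause [5] forces x5=T; simplify:
  drop -5 from [4, -5, -2] -> [4, -2]
  satisfied 1 clause(s); 1 remain; assigned so far: [1, 3, 5]

Answer: 1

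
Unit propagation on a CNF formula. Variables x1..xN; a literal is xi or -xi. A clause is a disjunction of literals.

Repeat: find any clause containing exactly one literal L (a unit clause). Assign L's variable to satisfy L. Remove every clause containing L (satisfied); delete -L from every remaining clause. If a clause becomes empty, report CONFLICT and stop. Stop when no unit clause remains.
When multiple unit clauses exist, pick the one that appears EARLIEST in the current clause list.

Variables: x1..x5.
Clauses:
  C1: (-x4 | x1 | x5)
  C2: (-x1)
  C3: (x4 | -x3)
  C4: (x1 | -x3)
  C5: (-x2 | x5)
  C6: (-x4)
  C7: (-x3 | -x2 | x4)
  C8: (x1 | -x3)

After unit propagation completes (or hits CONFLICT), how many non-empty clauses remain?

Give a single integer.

unit clause [-1] forces x1=F; simplify:
  drop 1 from [-4, 1, 5] -> [-4, 5]
  drop 1 from [1, -3] -> [-3]
  drop 1 from [1, -3] -> [-3]
  satisfied 1 clause(s); 7 remain; assigned so far: [1]
unit clause [-3] forces x3=F; simplify:
  satisfied 4 clause(s); 3 remain; assigned so far: [1, 3]
unit clause [-4] forces x4=F; simplify:
  satisfied 2 clause(s); 1 remain; assigned so far: [1, 3, 4]

Answer: 1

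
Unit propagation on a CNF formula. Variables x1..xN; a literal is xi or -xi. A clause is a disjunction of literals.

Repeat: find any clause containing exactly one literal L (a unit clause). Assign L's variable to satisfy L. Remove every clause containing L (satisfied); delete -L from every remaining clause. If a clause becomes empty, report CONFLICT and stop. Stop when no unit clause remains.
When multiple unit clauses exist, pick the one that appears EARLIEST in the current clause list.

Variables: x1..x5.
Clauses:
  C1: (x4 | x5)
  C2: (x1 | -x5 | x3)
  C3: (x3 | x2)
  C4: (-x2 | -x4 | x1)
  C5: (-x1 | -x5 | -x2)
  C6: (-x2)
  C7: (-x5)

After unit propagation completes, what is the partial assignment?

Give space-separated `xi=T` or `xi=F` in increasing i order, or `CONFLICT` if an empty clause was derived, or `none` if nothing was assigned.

Answer: x2=F x3=T x4=T x5=F

Derivation:
unit clause [-2] forces x2=F; simplify:
  drop 2 from [3, 2] -> [3]
  satisfied 3 clause(s); 4 remain; assigned so far: [2]
unit clause [3] forces x3=T; simplify:
  satisfied 2 clause(s); 2 remain; assigned so far: [2, 3]
unit clause [-5] forces x5=F; simplify:
  drop 5 from [4, 5] -> [4]
  satisfied 1 clause(s); 1 remain; assigned so far: [2, 3, 5]
unit clause [4] forces x4=T; simplify:
  satisfied 1 clause(s); 0 remain; assigned so far: [2, 3, 4, 5]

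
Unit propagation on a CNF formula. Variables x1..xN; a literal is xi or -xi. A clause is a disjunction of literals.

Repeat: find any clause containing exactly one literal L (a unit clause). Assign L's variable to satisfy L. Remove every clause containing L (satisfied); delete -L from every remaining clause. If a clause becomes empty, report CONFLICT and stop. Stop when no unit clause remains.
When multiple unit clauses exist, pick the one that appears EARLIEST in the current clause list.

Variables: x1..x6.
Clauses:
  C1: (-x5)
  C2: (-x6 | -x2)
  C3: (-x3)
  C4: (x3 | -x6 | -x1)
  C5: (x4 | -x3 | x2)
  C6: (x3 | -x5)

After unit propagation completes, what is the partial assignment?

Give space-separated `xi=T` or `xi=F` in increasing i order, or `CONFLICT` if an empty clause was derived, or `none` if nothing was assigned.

Answer: x3=F x5=F

Derivation:
unit clause [-5] forces x5=F; simplify:
  satisfied 2 clause(s); 4 remain; assigned so far: [5]
unit clause [-3] forces x3=F; simplify:
  drop 3 from [3, -6, -1] -> [-6, -1]
  satisfied 2 clause(s); 2 remain; assigned so far: [3, 5]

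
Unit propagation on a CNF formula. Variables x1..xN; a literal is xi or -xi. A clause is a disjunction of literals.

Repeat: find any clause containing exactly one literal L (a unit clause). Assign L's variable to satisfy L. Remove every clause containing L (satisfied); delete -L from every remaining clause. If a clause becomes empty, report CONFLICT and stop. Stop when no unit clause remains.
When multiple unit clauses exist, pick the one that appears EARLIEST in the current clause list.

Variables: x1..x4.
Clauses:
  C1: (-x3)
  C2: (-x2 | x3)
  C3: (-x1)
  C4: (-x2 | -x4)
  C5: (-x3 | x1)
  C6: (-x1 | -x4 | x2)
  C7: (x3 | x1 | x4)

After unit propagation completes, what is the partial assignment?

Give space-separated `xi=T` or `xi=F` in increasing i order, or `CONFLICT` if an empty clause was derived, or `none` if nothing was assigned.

unit clause [-3] forces x3=F; simplify:
  drop 3 from [-2, 3] -> [-2]
  drop 3 from [3, 1, 4] -> [1, 4]
  satisfied 2 clause(s); 5 remain; assigned so far: [3]
unit clause [-2] forces x2=F; simplify:
  drop 2 from [-1, -4, 2] -> [-1, -4]
  satisfied 2 clause(s); 3 remain; assigned so far: [2, 3]
unit clause [-1] forces x1=F; simplify:
  drop 1 from [1, 4] -> [4]
  satisfied 2 clause(s); 1 remain; assigned so far: [1, 2, 3]
unit clause [4] forces x4=T; simplify:
  satisfied 1 clause(s); 0 remain; assigned so far: [1, 2, 3, 4]

Answer: x1=F x2=F x3=F x4=T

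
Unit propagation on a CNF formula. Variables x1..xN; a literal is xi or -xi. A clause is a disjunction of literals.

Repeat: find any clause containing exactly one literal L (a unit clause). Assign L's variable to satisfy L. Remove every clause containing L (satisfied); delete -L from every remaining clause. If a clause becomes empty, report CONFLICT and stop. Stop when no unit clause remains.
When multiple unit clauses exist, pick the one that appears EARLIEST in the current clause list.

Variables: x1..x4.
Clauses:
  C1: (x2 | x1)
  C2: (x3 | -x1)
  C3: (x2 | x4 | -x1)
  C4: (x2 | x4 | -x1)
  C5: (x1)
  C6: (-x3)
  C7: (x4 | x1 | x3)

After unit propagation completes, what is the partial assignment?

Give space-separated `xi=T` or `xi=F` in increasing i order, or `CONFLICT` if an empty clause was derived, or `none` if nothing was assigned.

Answer: CONFLICT

Derivation:
unit clause [1] forces x1=T; simplify:
  drop -1 from [3, -1] -> [3]
  drop -1 from [2, 4, -1] -> [2, 4]
  drop -1 from [2, 4, -1] -> [2, 4]
  satisfied 3 clause(s); 4 remain; assigned so far: [1]
unit clause [3] forces x3=T; simplify:
  drop -3 from [-3] -> [] (empty!)
  satisfied 1 clause(s); 3 remain; assigned so far: [1, 3]
CONFLICT (empty clause)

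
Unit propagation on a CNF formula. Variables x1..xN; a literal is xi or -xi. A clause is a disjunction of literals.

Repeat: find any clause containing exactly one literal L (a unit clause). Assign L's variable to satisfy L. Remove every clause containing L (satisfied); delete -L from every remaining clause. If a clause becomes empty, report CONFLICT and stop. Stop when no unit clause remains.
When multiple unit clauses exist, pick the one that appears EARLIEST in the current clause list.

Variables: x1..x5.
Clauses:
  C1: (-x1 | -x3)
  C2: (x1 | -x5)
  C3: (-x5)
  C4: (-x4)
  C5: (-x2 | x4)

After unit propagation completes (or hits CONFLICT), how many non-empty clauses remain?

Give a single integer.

Answer: 1

Derivation:
unit clause [-5] forces x5=F; simplify:
  satisfied 2 clause(s); 3 remain; assigned so far: [5]
unit clause [-4] forces x4=F; simplify:
  drop 4 from [-2, 4] -> [-2]
  satisfied 1 clause(s); 2 remain; assigned so far: [4, 5]
unit clause [-2] forces x2=F; simplify:
  satisfied 1 clause(s); 1 remain; assigned so far: [2, 4, 5]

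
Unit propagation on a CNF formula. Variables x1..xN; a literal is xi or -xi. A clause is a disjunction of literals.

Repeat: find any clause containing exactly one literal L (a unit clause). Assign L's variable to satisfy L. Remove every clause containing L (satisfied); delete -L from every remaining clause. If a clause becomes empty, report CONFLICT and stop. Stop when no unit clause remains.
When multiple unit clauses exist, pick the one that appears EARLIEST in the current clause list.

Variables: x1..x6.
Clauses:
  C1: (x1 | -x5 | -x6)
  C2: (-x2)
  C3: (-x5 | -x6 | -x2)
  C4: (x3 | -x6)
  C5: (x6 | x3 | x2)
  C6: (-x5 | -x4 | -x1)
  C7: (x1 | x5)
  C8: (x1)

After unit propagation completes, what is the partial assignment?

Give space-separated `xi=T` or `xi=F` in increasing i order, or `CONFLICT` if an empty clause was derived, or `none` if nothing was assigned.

Answer: x1=T x2=F

Derivation:
unit clause [-2] forces x2=F; simplify:
  drop 2 from [6, 3, 2] -> [6, 3]
  satisfied 2 clause(s); 6 remain; assigned so far: [2]
unit clause [1] forces x1=T; simplify:
  drop -1 from [-5, -4, -1] -> [-5, -4]
  satisfied 3 clause(s); 3 remain; assigned so far: [1, 2]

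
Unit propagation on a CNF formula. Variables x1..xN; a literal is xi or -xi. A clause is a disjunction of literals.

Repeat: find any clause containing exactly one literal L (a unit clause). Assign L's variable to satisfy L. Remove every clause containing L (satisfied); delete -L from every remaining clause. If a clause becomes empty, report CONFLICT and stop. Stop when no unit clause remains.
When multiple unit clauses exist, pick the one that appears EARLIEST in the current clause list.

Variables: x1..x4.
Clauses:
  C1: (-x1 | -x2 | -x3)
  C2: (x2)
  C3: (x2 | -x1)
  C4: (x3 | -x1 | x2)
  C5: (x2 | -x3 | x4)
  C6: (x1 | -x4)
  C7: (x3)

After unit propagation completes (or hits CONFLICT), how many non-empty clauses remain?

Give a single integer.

unit clause [2] forces x2=T; simplify:
  drop -2 from [-1, -2, -3] -> [-1, -3]
  satisfied 4 clause(s); 3 remain; assigned so far: [2]
unit clause [3] forces x3=T; simplify:
  drop -3 from [-1, -3] -> [-1]
  satisfied 1 clause(s); 2 remain; assigned so far: [2, 3]
unit clause [-1] forces x1=F; simplify:
  drop 1 from [1, -4] -> [-4]
  satisfied 1 clause(s); 1 remain; assigned so far: [1, 2, 3]
unit clause [-4] forces x4=F; simplify:
  satisfied 1 clause(s); 0 remain; assigned so far: [1, 2, 3, 4]

Answer: 0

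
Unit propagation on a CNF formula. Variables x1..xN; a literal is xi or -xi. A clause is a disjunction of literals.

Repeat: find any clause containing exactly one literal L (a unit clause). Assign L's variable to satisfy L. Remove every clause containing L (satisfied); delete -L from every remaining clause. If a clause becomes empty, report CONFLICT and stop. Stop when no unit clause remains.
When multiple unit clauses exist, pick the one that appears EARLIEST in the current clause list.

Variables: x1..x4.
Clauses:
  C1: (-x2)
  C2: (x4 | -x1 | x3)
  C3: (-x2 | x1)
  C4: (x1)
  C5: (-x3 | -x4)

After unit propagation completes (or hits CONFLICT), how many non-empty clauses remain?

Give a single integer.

unit clause [-2] forces x2=F; simplify:
  satisfied 2 clause(s); 3 remain; assigned so far: [2]
unit clause [1] forces x1=T; simplify:
  drop -1 from [4, -1, 3] -> [4, 3]
  satisfied 1 clause(s); 2 remain; assigned so far: [1, 2]

Answer: 2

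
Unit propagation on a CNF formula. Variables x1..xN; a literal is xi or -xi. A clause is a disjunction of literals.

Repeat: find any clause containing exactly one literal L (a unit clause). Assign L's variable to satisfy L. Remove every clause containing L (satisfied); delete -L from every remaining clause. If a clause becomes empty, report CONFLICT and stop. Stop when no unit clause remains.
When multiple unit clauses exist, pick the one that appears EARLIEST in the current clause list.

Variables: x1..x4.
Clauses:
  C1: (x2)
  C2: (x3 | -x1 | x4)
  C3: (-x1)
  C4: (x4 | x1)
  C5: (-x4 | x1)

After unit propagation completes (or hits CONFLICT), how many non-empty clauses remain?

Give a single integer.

Answer: 0

Derivation:
unit clause [2] forces x2=T; simplify:
  satisfied 1 clause(s); 4 remain; assigned so far: [2]
unit clause [-1] forces x1=F; simplify:
  drop 1 from [4, 1] -> [4]
  drop 1 from [-4, 1] -> [-4]
  satisfied 2 clause(s); 2 remain; assigned so far: [1, 2]
unit clause [4] forces x4=T; simplify:
  drop -4 from [-4] -> [] (empty!)
  satisfied 1 clause(s); 1 remain; assigned so far: [1, 2, 4]
CONFLICT (empty clause)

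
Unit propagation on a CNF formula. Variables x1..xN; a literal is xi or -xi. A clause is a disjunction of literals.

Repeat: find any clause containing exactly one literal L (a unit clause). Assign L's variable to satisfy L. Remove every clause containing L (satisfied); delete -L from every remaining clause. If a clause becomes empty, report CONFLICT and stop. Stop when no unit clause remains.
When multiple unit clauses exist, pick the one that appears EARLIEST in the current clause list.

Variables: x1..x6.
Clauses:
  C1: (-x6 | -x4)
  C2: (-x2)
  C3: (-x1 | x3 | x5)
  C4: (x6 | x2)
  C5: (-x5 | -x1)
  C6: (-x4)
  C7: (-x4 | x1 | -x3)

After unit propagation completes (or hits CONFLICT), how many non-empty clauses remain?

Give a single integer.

unit clause [-2] forces x2=F; simplify:
  drop 2 from [6, 2] -> [6]
  satisfied 1 clause(s); 6 remain; assigned so far: [2]
unit clause [6] forces x6=T; simplify:
  drop -6 from [-6, -4] -> [-4]
  satisfied 1 clause(s); 5 remain; assigned so far: [2, 6]
unit clause [-4] forces x4=F; simplify:
  satisfied 3 clause(s); 2 remain; assigned so far: [2, 4, 6]

Answer: 2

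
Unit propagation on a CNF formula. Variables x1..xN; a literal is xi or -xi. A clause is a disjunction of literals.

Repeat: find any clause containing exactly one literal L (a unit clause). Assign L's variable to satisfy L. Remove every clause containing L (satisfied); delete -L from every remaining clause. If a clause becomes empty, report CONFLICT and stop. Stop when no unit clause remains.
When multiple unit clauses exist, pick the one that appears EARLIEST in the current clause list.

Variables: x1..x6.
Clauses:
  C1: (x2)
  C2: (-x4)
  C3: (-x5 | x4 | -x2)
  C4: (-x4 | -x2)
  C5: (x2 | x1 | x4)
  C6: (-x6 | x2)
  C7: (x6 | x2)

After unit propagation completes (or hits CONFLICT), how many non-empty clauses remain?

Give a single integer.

unit clause [2] forces x2=T; simplify:
  drop -2 from [-5, 4, -2] -> [-5, 4]
  drop -2 from [-4, -2] -> [-4]
  satisfied 4 clause(s); 3 remain; assigned so far: [2]
unit clause [-4] forces x4=F; simplify:
  drop 4 from [-5, 4] -> [-5]
  satisfied 2 clause(s); 1 remain; assigned so far: [2, 4]
unit clause [-5] forces x5=F; simplify:
  satisfied 1 clause(s); 0 remain; assigned so far: [2, 4, 5]

Answer: 0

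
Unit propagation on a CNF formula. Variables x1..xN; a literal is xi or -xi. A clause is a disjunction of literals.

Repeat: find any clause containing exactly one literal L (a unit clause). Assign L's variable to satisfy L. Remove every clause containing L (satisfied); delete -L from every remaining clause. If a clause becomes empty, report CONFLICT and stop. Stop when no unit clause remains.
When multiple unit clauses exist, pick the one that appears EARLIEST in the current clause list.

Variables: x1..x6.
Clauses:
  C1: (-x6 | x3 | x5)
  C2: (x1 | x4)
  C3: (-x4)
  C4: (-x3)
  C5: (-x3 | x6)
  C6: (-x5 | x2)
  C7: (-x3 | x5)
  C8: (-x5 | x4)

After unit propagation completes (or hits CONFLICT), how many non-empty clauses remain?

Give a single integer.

Answer: 0

Derivation:
unit clause [-4] forces x4=F; simplify:
  drop 4 from [1, 4] -> [1]
  drop 4 from [-5, 4] -> [-5]
  satisfied 1 clause(s); 7 remain; assigned so far: [4]
unit clause [1] forces x1=T; simplify:
  satisfied 1 clause(s); 6 remain; assigned so far: [1, 4]
unit clause [-3] forces x3=F; simplify:
  drop 3 from [-6, 3, 5] -> [-6, 5]
  satisfied 3 clause(s); 3 remain; assigned so far: [1, 3, 4]
unit clause [-5] forces x5=F; simplify:
  drop 5 from [-6, 5] -> [-6]
  satisfied 2 clause(s); 1 remain; assigned so far: [1, 3, 4, 5]
unit clause [-6] forces x6=F; simplify:
  satisfied 1 clause(s); 0 remain; assigned so far: [1, 3, 4, 5, 6]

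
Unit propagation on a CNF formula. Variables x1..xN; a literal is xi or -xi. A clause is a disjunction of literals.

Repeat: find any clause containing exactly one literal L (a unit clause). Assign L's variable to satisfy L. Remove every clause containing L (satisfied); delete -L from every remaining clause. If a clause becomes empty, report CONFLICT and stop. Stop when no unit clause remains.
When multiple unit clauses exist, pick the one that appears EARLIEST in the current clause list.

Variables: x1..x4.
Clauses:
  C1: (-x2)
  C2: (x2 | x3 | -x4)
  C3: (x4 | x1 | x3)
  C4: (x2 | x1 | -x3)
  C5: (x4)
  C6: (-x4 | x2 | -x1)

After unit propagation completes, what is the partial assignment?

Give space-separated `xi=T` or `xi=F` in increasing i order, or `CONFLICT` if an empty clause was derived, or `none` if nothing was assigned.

unit clause [-2] forces x2=F; simplify:
  drop 2 from [2, 3, -4] -> [3, -4]
  drop 2 from [2, 1, -3] -> [1, -3]
  drop 2 from [-4, 2, -1] -> [-4, -1]
  satisfied 1 clause(s); 5 remain; assigned so far: [2]
unit clause [4] forces x4=T; simplify:
  drop -4 from [3, -4] -> [3]
  drop -4 from [-4, -1] -> [-1]
  satisfied 2 clause(s); 3 remain; assigned so far: [2, 4]
unit clause [3] forces x3=T; simplify:
  drop -3 from [1, -3] -> [1]
  satisfied 1 clause(s); 2 remain; assigned so far: [2, 3, 4]
unit clause [1] forces x1=T; simplify:
  drop -1 from [-1] -> [] (empty!)
  satisfied 1 clause(s); 1 remain; assigned so far: [1, 2, 3, 4]
CONFLICT (empty clause)

Answer: CONFLICT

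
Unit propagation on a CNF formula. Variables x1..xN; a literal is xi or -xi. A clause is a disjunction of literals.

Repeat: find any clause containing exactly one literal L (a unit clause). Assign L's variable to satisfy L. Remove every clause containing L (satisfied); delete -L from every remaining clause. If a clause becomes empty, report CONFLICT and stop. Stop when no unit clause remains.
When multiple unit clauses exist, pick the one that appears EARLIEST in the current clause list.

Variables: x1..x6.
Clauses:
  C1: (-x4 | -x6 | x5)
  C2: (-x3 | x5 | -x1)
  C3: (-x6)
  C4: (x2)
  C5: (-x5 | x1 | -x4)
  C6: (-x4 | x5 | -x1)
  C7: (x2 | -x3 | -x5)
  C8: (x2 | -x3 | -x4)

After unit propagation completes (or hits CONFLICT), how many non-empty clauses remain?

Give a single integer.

Answer: 3

Derivation:
unit clause [-6] forces x6=F; simplify:
  satisfied 2 clause(s); 6 remain; assigned so far: [6]
unit clause [2] forces x2=T; simplify:
  satisfied 3 clause(s); 3 remain; assigned so far: [2, 6]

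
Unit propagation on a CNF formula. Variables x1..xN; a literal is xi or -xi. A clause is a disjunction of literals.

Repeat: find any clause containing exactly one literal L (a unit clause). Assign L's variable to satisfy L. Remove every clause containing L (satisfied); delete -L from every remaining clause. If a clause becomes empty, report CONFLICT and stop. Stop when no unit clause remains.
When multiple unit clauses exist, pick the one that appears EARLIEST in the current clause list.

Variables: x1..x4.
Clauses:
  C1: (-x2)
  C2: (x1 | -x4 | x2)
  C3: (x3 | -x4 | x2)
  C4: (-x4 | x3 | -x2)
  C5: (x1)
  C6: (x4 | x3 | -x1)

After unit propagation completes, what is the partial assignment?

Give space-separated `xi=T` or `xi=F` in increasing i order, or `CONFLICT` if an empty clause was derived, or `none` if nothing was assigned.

Answer: x1=T x2=F

Derivation:
unit clause [-2] forces x2=F; simplify:
  drop 2 from [1, -4, 2] -> [1, -4]
  drop 2 from [3, -4, 2] -> [3, -4]
  satisfied 2 clause(s); 4 remain; assigned so far: [2]
unit clause [1] forces x1=T; simplify:
  drop -1 from [4, 3, -1] -> [4, 3]
  satisfied 2 clause(s); 2 remain; assigned so far: [1, 2]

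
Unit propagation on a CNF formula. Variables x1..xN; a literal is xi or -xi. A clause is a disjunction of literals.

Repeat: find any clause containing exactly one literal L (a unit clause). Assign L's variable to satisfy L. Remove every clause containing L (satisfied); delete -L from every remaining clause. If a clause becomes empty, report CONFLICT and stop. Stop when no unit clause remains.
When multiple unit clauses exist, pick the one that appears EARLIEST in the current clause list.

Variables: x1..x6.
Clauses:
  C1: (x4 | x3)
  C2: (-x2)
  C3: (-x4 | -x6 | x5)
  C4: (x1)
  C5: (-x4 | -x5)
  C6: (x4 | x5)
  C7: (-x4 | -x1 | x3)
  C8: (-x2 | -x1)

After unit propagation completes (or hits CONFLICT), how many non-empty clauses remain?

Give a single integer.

unit clause [-2] forces x2=F; simplify:
  satisfied 2 clause(s); 6 remain; assigned so far: [2]
unit clause [1] forces x1=T; simplify:
  drop -1 from [-4, -1, 3] -> [-4, 3]
  satisfied 1 clause(s); 5 remain; assigned so far: [1, 2]

Answer: 5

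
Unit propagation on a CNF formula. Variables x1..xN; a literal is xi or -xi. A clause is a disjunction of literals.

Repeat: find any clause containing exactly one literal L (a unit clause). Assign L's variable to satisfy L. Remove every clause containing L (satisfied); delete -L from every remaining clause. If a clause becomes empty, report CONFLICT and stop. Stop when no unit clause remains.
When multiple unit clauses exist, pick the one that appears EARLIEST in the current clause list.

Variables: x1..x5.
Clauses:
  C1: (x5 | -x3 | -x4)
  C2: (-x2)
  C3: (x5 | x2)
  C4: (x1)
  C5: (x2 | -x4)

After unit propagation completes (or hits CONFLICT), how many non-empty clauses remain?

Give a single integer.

unit clause [-2] forces x2=F; simplify:
  drop 2 from [5, 2] -> [5]
  drop 2 from [2, -4] -> [-4]
  satisfied 1 clause(s); 4 remain; assigned so far: [2]
unit clause [5] forces x5=T; simplify:
  satisfied 2 clause(s); 2 remain; assigned so far: [2, 5]
unit clause [1] forces x1=T; simplify:
  satisfied 1 clause(s); 1 remain; assigned so far: [1, 2, 5]
unit clause [-4] forces x4=F; simplify:
  satisfied 1 clause(s); 0 remain; assigned so far: [1, 2, 4, 5]

Answer: 0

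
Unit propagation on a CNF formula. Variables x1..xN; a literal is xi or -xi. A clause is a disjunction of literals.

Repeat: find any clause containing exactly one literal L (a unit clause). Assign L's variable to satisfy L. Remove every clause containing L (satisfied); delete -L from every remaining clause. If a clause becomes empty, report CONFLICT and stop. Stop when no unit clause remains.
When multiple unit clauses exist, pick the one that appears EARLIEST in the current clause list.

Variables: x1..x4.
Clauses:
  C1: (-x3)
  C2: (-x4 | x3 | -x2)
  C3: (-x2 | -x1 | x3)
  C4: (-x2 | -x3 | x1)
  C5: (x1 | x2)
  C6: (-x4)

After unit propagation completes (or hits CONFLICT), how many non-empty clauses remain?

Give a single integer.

unit clause [-3] forces x3=F; simplify:
  drop 3 from [-4, 3, -2] -> [-4, -2]
  drop 3 from [-2, -1, 3] -> [-2, -1]
  satisfied 2 clause(s); 4 remain; assigned so far: [3]
unit clause [-4] forces x4=F; simplify:
  satisfied 2 clause(s); 2 remain; assigned so far: [3, 4]

Answer: 2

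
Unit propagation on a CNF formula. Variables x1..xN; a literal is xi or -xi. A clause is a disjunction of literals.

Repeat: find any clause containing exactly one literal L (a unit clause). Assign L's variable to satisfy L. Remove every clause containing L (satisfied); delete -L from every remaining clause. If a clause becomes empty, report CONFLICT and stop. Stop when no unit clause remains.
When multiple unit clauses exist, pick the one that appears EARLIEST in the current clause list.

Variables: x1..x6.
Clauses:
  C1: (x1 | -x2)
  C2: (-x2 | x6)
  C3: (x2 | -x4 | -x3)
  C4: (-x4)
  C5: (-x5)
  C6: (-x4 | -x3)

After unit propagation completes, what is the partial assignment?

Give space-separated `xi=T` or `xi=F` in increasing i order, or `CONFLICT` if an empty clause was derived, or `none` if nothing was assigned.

unit clause [-4] forces x4=F; simplify:
  satisfied 3 clause(s); 3 remain; assigned so far: [4]
unit clause [-5] forces x5=F; simplify:
  satisfied 1 clause(s); 2 remain; assigned so far: [4, 5]

Answer: x4=F x5=F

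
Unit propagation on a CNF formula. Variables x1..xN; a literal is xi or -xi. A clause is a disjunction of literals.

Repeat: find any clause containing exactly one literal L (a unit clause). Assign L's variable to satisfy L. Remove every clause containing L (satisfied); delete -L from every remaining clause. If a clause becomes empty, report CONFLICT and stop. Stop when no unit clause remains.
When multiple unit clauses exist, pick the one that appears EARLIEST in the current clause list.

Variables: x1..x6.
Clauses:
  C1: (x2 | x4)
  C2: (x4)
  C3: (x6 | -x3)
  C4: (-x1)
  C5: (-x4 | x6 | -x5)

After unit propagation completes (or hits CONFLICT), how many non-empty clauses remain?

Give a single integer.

Answer: 2

Derivation:
unit clause [4] forces x4=T; simplify:
  drop -4 from [-4, 6, -5] -> [6, -5]
  satisfied 2 clause(s); 3 remain; assigned so far: [4]
unit clause [-1] forces x1=F; simplify:
  satisfied 1 clause(s); 2 remain; assigned so far: [1, 4]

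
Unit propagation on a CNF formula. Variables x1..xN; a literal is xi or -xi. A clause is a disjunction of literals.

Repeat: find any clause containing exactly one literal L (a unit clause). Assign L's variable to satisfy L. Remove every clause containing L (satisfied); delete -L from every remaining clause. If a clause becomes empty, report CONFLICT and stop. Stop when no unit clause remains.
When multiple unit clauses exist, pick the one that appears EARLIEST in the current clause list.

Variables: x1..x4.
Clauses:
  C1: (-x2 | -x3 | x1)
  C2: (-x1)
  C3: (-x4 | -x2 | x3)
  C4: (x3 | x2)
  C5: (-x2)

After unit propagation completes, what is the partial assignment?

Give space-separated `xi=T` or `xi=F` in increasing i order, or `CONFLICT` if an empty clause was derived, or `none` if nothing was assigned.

Answer: x1=F x2=F x3=T

Derivation:
unit clause [-1] forces x1=F; simplify:
  drop 1 from [-2, -3, 1] -> [-2, -3]
  satisfied 1 clause(s); 4 remain; assigned so far: [1]
unit clause [-2] forces x2=F; simplify:
  drop 2 from [3, 2] -> [3]
  satisfied 3 clause(s); 1 remain; assigned so far: [1, 2]
unit clause [3] forces x3=T; simplify:
  satisfied 1 clause(s); 0 remain; assigned so far: [1, 2, 3]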